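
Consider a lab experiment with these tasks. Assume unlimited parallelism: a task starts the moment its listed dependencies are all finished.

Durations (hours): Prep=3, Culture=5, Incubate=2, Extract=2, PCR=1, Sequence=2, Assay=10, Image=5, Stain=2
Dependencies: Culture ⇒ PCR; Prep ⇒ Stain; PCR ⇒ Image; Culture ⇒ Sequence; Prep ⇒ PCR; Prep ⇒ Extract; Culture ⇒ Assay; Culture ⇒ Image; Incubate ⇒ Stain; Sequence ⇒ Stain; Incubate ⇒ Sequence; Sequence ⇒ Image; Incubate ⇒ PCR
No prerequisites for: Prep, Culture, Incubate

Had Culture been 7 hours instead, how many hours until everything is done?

17

Baseline: Culture→Assay = 5+10 = 15 → 15 hours.
Since Culture is critical, the +2 change carries straight to that chain (now 17 hours).
No other chain overtakes it, so the finish is 17 hours.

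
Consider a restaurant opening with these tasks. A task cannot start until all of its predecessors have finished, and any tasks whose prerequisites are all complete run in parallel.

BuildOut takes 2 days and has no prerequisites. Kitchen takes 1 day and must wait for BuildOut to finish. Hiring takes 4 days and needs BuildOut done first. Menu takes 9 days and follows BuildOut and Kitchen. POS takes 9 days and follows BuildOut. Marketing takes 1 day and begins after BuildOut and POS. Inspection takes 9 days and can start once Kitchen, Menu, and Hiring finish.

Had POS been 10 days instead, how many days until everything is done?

21

As given, the longest chain is BuildOut→Kitchen→Menu→Inspection = 2+1+9+9 = 21, so the finish is 21 days.
The longest path through POS is only 12 days, so POS has float 9.
The critical path is still BuildOut→Kitchen→Menu→Inspection; finish is now 21 days.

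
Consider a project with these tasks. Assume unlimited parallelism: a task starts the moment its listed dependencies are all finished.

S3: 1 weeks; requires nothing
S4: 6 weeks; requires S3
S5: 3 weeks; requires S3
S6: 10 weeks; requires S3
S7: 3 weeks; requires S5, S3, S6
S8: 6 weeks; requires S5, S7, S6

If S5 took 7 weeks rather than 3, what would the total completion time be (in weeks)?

As given, the longest chain is S3→S6→S7→S8 = 1+10+3+6 = 20, so the finish is 20 weeks.
The longest path through S5 is only 13 weeks, so S5 has float 7.
That remains the longest chain; total 20 weeks.

20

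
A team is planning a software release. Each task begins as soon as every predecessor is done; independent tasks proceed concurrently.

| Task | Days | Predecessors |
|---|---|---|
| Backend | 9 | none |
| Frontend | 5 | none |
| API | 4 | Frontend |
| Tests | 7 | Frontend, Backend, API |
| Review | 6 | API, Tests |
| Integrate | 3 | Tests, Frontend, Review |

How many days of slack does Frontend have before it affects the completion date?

Critical path: Backend→Tests→Review→Integrate = 9+7+6+3 = 25, so the finish is 25 days.
Frontend finishes as early as 5 and must finish by 5.
Slack of Frontend = 0 − 0 = 0 days.

0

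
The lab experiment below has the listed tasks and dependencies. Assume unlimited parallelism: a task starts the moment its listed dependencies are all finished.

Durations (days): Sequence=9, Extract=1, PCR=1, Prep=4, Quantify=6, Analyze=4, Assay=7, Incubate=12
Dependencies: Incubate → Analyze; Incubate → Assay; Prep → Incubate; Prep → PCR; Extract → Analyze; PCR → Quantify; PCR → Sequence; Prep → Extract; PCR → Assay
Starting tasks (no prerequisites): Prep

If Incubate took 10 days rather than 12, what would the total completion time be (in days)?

21

The binding path is Prep→Incubate→Assay = 4+12+7 = 23; finish at 23 days.
Incubate lies on that path, so at 10 days the path becomes 21 days.
No other chain overtakes it, so the finish is 21 days.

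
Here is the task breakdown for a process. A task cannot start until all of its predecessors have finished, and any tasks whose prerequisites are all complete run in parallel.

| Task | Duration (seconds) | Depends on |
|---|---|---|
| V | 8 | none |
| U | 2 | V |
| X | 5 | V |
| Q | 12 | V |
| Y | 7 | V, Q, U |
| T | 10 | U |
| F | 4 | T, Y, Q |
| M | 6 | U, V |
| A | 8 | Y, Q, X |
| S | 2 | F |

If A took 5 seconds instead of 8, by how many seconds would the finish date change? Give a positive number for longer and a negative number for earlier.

-2

Baseline: V→Q→Y→A = 8+12+7+8 = 35 → 35 seconds.
Since A is critical, the -3 change carries straight to that chain (now 32 seconds).
Now V→Q→Y→F→S = 8+12+7+4+2 = 33 is longest, so the finish becomes 33 seconds.
Change in finish: 33 − 35 = -2 seconds.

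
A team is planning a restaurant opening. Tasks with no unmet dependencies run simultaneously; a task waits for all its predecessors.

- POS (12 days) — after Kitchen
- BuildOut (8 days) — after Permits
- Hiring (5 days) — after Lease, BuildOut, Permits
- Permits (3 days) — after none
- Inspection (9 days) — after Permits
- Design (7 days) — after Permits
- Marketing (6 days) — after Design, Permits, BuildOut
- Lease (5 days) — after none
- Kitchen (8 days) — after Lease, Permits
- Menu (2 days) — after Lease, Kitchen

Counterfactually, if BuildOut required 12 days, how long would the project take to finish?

The binding path is Lease→Kitchen→POS = 5+8+12 = 25; finish at 25 days.
BuildOut has 8 days of float (longest path through it is 17).
That remains the longest chain; total 25 days.

25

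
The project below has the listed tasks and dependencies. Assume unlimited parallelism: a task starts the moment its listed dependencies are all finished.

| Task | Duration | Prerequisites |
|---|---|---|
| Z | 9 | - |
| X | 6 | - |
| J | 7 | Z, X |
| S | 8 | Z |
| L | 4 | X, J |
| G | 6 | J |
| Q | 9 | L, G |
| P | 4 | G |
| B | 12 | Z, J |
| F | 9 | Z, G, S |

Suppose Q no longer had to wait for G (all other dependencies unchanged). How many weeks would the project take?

31

Original critical path: Z→J→G→Q = 9+7+6+9 = 31 ⇒ 31 weeks.
Without G→Q, Q's earliest start moves from 22 to 20.
New critical path: Z→J→G→F = 9+7+6+9 = 31 ⇒ 31 weeks.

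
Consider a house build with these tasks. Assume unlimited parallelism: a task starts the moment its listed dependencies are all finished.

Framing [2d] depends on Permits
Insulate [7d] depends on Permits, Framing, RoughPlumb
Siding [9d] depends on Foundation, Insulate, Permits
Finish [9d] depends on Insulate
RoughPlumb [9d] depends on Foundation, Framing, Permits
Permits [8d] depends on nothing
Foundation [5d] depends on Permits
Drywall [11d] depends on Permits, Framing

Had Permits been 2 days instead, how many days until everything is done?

32

Baseline: Permits→Foundation→RoughPlumb→Insulate→Siding = 8+5+9+7+9 = 38 → 38 days.
Since Permits is critical, the -6 change carries straight to that chain (now 32 days).
That remains the longest chain; total 32 days.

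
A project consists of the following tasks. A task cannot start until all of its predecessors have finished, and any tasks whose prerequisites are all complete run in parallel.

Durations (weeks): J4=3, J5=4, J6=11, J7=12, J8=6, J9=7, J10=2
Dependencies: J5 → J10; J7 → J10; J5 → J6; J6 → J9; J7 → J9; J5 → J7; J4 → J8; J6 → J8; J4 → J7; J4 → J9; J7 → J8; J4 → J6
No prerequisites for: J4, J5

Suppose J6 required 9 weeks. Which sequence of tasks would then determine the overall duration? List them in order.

J5, J7, J9

Baseline: J5→J7→J9 = 4+12+7 = 23 → 23 weeks.
The longest path through J6 is only 22 weeks, so J6 has float 1.
No other chain overtakes it, so the finish is 23 weeks.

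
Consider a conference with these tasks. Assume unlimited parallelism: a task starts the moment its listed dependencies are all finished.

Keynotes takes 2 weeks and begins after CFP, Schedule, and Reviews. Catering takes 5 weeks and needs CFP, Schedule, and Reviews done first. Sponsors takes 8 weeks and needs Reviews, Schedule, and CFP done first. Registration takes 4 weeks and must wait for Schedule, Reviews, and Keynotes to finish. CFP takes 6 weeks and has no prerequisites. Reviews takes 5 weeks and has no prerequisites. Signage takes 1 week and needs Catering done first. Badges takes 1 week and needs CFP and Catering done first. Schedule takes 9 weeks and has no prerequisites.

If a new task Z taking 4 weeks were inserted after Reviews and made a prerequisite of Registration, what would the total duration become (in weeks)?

17

Originally the schedule takes 17 weeks.
With Z inserted, Registration now waits for max(Schedule, Reviews, Keynotes, Z).
New critical path: Schedule→Sponsors = 9+8 = 17 ⇒ 17 weeks.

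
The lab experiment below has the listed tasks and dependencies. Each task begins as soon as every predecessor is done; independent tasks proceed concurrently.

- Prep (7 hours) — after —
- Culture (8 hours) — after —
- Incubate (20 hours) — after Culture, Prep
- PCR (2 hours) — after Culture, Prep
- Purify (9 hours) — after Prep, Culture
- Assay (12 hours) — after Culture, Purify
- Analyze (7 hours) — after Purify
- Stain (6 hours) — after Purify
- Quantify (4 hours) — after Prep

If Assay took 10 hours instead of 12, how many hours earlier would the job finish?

1

The binding path is Culture→Purify→Assay = 8+9+12 = 29; finish at 29 hours.
Assay is on the critical path; changing it to 10 makes that path 27 hours.
The binding chain switches to Culture→Incubate = 8+20 = 28; finish 28 hours.
Change in finish: 28 − 29 = -1 hours.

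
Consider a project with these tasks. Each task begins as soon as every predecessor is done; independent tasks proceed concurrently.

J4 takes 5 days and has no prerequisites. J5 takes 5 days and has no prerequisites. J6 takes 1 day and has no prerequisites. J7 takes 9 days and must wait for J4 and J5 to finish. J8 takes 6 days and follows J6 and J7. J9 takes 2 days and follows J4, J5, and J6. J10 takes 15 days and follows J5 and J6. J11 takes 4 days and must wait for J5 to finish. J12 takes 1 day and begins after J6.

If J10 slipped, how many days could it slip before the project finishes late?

The longest chain is J4→J7→J8 = 5+9+6 = 20; overall finish 20 days.
J10 finishes as early as 20 and must finish by 20.
So J10 can slip 20 − 20 = 0 days.

0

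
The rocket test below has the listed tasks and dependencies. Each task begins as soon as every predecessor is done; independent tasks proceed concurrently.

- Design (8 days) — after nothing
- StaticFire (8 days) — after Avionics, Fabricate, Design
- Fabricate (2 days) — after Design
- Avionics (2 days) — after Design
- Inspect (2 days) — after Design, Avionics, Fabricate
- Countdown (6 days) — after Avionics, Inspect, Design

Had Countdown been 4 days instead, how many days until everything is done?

18

Actual critical path: Design→Avionics→Inspect→Countdown = 8+2+2+6 = 18 ⇒ 18 days.
Countdown is on the critical path; changing it to 4 makes that path 16 days.
The binding chain switches to Design→Fabricate→StaticFire = 8+2+8 = 18; finish 18 days.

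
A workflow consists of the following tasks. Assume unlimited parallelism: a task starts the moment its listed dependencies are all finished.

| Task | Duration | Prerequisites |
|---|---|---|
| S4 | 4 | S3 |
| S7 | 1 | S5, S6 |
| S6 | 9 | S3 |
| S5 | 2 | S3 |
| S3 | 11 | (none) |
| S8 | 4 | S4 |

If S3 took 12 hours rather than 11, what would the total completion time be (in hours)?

As given, the longest chain is S3→S6→S7 = 11+9+1 = 21, so the finish is 21 hours.
Since S3 is critical, the +1 change carries straight to that chain (now 22 hours).
The critical path is still S3→S6→S7; finish is now 22 hours.

22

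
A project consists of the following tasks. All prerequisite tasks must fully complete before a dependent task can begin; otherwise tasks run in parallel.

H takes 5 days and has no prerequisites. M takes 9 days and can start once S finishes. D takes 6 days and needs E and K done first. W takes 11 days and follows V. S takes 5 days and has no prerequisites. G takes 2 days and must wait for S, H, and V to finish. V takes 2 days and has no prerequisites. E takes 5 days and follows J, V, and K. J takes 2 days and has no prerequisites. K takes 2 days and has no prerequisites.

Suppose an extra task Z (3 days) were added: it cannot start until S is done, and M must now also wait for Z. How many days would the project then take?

17

Originally the project takes 14 days.
With Z inserted, M now waits for max(S, Z).
New critical path: S→Z→M = 5+3+9 = 17 ⇒ 17 days.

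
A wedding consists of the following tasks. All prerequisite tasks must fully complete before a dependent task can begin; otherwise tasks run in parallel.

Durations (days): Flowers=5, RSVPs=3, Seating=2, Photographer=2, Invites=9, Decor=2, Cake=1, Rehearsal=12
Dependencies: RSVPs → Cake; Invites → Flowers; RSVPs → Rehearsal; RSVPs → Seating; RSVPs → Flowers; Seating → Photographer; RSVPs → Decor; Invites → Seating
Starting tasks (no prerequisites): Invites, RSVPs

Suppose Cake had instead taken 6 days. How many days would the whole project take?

The binding path is RSVPs→Rehearsal = 3+12 = 15; finish at 15 days.
Cake is off the critical path — its longest chain is 4 days, giving 11 of slack.
The critical path is still RSVPs→Rehearsal; finish is now 15 days.

15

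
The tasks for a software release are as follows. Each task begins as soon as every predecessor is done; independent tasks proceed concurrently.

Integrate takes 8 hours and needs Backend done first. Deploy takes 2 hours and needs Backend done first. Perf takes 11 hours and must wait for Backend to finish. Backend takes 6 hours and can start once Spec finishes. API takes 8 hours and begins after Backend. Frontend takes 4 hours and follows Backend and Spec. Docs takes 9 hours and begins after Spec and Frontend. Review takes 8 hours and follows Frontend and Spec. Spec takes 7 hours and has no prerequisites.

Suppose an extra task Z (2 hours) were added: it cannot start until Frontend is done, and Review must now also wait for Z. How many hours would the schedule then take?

Originally the schedule takes 26 hours.
With Z inserted, Review now waits for max(Frontend, Spec, Z).
New critical path: Spec→Backend→Frontend→Z→Review = 7+6+4+2+8 = 27 ⇒ 27 hours.

27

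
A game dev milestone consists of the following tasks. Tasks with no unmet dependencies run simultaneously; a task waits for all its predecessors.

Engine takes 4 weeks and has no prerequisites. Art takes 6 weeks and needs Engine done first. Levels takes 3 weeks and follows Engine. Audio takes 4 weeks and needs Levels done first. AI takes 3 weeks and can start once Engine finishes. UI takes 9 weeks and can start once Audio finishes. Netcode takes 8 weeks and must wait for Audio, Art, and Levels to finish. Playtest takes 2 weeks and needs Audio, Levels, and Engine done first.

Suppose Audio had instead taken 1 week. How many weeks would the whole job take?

18

As given, the longest chain is Engine→Levels→Audio→UI = 4+3+4+9 = 20, so the finish is 20 weeks.
Audio lies on that path, so at 1 week the path becomes 17 weeks.
New critical path: Engine→Art→Netcode = 4+6+8 = 18 ⇒ 18 weeks.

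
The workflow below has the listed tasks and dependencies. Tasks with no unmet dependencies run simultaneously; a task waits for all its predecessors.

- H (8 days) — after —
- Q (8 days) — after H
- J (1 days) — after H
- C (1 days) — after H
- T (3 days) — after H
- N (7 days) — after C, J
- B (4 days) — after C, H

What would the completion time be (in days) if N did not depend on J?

Original critical path: H→Q = 8+8 = 16 ⇒ 16 days.
Dropping J→N doesn't change N's earliest start (9); another predecessor still binds.
New critical path: H→Q = 8+8 = 16 ⇒ 16 days.

16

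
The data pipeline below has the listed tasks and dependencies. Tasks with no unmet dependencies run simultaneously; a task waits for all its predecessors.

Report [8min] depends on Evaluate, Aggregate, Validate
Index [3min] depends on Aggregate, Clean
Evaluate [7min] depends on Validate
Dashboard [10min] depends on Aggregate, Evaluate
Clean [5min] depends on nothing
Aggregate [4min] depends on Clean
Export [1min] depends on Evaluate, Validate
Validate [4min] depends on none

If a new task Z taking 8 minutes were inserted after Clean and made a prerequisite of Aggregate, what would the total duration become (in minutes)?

Originally the job takes 21 minutes.
With Z inserted, Aggregate now waits for max(Clean, Z).
New critical path: Clean→Z→Aggregate→Dashboard = 5+8+4+10 = 27 ⇒ 27 minutes.

27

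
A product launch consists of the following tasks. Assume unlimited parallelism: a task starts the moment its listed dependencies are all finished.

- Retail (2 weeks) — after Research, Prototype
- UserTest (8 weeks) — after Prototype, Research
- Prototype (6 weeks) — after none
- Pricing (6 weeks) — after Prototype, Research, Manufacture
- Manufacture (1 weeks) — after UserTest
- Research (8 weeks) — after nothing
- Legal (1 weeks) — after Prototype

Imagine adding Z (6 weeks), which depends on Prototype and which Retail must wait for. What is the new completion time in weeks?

Originally the job takes 23 weeks.
With Z inserted, Retail now waits for max(Research, Prototype, Z).
New critical path: Research→UserTest→Manufacture→Pricing = 8+8+1+6 = 23 ⇒ 23 weeks.

23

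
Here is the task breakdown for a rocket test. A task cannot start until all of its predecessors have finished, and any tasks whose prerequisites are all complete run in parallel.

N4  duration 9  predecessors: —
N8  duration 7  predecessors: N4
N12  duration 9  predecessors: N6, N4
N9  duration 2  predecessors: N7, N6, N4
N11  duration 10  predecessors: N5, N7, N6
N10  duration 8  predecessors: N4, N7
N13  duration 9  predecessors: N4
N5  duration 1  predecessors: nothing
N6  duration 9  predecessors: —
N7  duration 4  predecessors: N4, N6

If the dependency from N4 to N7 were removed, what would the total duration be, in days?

With the dependency in place, N4→N7→N11 = 9+4+10 = 23 sets the finish at 23 days.
Dropping N4→N7 doesn't change N7's earliest start (9); another predecessor still binds.
The longest chain is now N6→N7→N11 = 9+4+10 = 23, so the schedule takes 23 days.

23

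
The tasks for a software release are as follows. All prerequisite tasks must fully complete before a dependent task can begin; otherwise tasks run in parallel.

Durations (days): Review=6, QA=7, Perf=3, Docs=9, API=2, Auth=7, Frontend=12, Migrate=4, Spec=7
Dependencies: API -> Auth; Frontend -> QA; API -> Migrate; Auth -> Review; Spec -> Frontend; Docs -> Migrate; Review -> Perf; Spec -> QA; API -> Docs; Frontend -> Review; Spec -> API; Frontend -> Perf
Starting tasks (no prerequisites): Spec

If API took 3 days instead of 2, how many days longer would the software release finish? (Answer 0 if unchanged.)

0

As given, the longest chain is Spec→Frontend→Review→Perf = 7+12+6+3 = 28, so the finish is 28 days.
API is off the critical path — its longest chain is 25 days, giving 3 of slack.
That remains the longest chain; total 28 days.
Change in finish: 28 − 28 = +0 days.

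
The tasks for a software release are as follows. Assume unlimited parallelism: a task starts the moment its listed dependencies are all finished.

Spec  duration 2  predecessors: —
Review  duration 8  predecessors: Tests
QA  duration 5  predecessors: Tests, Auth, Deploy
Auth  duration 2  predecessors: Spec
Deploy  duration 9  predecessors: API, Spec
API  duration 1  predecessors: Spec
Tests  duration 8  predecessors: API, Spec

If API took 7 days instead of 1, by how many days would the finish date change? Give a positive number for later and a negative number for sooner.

6

The binding path is Spec→API→Tests→Review = 2+1+8+8 = 19; finish at 19 days.
API lies on that path, so at 7 days the path becomes 25 days.
That remains the longest chain; total 25 days.
Change in finish: 25 − 19 = +6 days.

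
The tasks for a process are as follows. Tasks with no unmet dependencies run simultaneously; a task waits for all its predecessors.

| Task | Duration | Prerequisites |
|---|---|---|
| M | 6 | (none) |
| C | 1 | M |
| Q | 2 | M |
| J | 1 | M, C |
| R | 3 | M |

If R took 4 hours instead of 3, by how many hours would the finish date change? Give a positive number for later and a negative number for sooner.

1

Critical path before the change: M→R = 6+3 = 9 giving 9 hours.
R is on the critical path; changing it to 4 makes that path 10 hours.
The critical path is still M→R; finish is now 10 hours.
Change in finish: 10 − 9 = +1 hours.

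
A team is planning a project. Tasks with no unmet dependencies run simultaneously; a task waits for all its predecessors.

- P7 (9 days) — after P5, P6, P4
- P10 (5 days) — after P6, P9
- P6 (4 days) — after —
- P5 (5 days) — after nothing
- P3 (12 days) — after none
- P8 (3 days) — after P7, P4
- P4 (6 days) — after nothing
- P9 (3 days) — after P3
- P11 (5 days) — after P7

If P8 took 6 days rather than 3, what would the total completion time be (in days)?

Baseline: P3→P9→P10 = 12+3+5 = 20 → 20 days.
P8 is off the critical path — its longest chain is 18 days, giving 2 of slack.
Now P4→P7→P8 = 6+9+6 = 21 is longest, so the finish becomes 21 days.

21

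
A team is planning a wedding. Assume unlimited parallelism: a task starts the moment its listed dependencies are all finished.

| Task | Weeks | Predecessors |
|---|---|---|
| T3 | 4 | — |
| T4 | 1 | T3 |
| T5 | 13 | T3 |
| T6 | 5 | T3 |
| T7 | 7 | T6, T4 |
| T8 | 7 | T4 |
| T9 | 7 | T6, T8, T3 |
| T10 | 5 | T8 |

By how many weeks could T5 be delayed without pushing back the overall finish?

2

T3→T4→T8→T9 = 4+1+7+7 = 19 sets the makespan at 19 weeks.
Longest path through T5: 17 weeks (earliest finish 17, latest finish 19).
Float = 19 − 17 = 2.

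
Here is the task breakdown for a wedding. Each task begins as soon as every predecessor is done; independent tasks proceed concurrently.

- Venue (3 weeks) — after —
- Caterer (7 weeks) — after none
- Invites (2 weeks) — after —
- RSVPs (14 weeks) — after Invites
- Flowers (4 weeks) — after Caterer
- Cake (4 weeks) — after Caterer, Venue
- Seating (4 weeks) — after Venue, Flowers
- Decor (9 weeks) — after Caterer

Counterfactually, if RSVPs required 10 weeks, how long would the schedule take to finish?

The binding path is Invites→RSVPs = 2+14 = 16; finish at 16 weeks.
RSVPs lies on that path, so at 10 weeks the path becomes 12 weeks.
The binding chain switches to Caterer→Decor = 7+9 = 16; finish 16 weeks.

16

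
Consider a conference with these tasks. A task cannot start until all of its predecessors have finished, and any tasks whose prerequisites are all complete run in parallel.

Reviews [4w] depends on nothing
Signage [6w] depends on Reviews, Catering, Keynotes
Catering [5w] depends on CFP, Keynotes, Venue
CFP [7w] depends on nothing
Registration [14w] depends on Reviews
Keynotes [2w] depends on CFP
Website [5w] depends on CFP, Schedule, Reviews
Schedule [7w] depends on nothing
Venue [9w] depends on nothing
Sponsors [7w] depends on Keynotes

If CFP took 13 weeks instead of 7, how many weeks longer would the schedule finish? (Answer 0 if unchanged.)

Baseline: CFP→Keynotes→Catering→Signage = 7+2+5+6 = 20 → 20 weeks.
CFP lies on that path, so at 13 weeks the path becomes 26 weeks.
That remains the longest chain; total 26 weeks.
Change in finish: 26 − 20 = +6 weeks.

6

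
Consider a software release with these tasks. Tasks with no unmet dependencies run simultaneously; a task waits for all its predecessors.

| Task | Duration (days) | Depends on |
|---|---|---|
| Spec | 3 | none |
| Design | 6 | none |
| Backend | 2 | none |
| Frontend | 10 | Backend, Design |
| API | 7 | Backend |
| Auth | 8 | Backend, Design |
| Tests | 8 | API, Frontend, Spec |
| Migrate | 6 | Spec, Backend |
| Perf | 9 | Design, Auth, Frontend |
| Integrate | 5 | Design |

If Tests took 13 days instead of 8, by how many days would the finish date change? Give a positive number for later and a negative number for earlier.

4

Actual critical path: Design→Frontend→Perf = 6+10+9 = 25 ⇒ 25 days.
Tests has 1 day of float (longest path through it is 24).
Now Design→Frontend→Tests = 6+10+13 = 29 is longest, so the finish becomes 29 days.
Change in finish: 29 − 25 = +4 days.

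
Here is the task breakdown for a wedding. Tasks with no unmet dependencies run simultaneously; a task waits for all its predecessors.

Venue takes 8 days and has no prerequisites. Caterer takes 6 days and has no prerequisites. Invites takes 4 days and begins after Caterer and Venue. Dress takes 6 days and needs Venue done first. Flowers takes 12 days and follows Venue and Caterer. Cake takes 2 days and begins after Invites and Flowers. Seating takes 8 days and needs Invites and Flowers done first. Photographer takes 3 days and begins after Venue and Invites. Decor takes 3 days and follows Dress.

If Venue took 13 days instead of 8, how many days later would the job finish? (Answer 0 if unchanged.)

5

Actual critical path: Venue→Flowers→Seating = 8+12+8 = 28 ⇒ 28 days.
Venue is on the critical path; changing it to 13 makes that path 33 days.
That remains the longest chain; total 33 days.
Change in finish: 33 − 28 = +5 days.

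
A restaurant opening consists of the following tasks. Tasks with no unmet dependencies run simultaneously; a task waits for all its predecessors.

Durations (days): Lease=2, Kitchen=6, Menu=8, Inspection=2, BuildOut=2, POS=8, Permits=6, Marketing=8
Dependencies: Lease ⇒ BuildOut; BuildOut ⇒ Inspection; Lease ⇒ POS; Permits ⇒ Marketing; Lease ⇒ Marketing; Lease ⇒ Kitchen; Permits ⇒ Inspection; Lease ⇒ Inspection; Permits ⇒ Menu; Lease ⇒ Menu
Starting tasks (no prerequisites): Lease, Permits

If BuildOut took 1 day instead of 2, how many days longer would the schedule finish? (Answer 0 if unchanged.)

Actual critical path: Permits→Menu = 6+8 = 14 ⇒ 14 days.
The longest path through BuildOut is only 6 days, so BuildOut has float 8.
That remains the longest chain; total 14 days.
Change in finish: 14 − 14 = +0 days.

0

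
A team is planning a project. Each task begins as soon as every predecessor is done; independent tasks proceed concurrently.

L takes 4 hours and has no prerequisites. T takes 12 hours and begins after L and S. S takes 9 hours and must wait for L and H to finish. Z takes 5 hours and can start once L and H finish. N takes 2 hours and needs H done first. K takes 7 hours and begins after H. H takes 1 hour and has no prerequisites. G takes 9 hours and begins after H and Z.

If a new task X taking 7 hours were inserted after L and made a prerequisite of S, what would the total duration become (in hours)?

Originally the project takes 25 hours.
With X inserted, S now waits for max(L, H, X).
New critical path: L→X→S→T = 4+7+9+12 = 32 ⇒ 32 hours.

32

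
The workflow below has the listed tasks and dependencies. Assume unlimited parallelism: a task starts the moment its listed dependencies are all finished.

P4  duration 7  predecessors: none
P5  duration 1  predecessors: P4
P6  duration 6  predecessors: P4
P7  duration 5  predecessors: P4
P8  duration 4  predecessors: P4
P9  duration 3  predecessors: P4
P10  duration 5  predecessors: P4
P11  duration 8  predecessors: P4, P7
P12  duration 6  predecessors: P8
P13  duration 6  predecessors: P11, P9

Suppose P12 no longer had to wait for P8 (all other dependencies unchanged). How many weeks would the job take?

Original critical path: P4→P7→P11→P13 = 7+5+8+6 = 26 ⇒ 26 weeks.
Without P8→P12, P12's earliest start moves from 11 to 0.
The longest chain is now P4→P7→P11→P13 = 7+5+8+6 = 26, so the job takes 26 weeks.

26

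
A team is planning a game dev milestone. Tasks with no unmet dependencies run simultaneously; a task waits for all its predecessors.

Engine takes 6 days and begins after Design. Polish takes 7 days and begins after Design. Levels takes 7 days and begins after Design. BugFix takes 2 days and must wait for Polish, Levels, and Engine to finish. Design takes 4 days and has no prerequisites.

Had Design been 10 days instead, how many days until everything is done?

19

Actual critical path: Design→Levels→BugFix = 4+7+2 = 13 ⇒ 13 days.
Design is on the critical path; changing it to 10 makes that path 19 days.
That remains the longest chain; total 19 days.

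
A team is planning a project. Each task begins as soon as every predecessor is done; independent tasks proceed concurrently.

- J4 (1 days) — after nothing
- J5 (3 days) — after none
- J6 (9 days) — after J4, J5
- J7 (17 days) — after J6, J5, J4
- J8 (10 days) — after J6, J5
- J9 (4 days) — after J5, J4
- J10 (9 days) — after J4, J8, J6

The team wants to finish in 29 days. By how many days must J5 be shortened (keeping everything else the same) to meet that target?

2

Current finish: 31 days; target: 29.
J5 is on every critical path, so each day cut from J5 cuts the finish by one (this holds down to a finish of 29).
Need 31 − 29 = 2 days off J5 → J5 becomes 1 day, finish becomes 29.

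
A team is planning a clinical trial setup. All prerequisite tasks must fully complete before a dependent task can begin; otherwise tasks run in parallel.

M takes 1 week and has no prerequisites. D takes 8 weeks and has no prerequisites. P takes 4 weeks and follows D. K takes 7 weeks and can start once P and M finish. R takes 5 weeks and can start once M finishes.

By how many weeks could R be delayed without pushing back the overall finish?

The longest chain is D→P→K = 8+4+7 = 19; overall finish 19 weeks.
Longest path through R: 6 weeks (earliest finish 6, latest finish 19).
So R can slip 19 − 6 = 13 weeks.

13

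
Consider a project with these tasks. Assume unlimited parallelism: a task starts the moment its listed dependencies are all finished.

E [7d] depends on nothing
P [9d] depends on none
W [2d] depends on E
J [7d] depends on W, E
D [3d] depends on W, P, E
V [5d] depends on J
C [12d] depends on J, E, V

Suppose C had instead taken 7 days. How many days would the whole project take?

28

The binding path is E→W→J→V→C = 7+2+7+5+12 = 33; finish at 33 days.
C lies on that path, so at 7 days the path becomes 28 days.
No other chain overtakes it, so the finish is 28 days.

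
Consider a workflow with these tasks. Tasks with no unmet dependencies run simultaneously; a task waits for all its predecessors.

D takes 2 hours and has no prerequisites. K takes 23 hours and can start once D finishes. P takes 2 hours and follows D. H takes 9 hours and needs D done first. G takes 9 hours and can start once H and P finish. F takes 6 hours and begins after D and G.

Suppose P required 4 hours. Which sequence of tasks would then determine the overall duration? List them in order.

D, H, G, F

Actual critical path: D→H→G→F = 2+9+9+6 = 26 ⇒ 26 hours.
P is off the critical path — its longest chain is 19 hours, giving 7 of slack.
That remains the longest chain; total 26 hours.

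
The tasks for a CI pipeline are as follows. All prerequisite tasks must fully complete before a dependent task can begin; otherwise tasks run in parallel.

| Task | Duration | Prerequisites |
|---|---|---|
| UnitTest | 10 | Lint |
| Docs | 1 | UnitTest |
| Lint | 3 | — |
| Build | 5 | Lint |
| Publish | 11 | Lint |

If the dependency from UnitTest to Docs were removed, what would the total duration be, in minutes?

Before: longest chain Lint→UnitTest→Docs = 3+10+1 = 14, finish 14.
Without UnitTest→Docs, Docs's earliest start moves from 13 to 0.
The longest chain is now Lint→Publish = 3+11 = 14, so the plan takes 14 minutes.

14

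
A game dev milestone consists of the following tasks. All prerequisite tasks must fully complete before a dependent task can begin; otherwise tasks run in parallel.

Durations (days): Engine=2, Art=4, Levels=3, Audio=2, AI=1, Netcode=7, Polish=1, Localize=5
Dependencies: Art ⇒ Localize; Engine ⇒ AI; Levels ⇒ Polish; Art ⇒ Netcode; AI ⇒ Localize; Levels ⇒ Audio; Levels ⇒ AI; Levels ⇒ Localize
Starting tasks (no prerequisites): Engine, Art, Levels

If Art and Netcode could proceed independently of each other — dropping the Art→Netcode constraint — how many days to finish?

9

Before: longest chain Art→Netcode = 4+7 = 11, finish 11.
Without Art→Netcode, Netcode's earliest start moves from 4 to 0.
After: Art→Localize = 4+5 = 9 → 9 days.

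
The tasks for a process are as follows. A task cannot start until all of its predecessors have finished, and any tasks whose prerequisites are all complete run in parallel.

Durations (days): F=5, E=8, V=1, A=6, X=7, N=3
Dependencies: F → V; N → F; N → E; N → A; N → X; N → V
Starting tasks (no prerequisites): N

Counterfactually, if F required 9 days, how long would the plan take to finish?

13

The binding path is N→E = 3+8 = 11; finish at 11 days.
F has 2 days of float (longest path through it is 9).
New critical path: N→F→V = 3+9+1 = 13 ⇒ 13 days.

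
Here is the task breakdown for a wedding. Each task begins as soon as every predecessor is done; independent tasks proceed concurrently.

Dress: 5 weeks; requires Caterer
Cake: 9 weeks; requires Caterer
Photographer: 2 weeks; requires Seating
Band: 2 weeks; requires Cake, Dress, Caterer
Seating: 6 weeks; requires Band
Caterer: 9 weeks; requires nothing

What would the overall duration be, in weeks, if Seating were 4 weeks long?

Baseline: Caterer→Cake→Band→Seating→Photographer = 9+9+2+6+2 = 28 → 28 weeks.
Seating lies on that path, so at 4 weeks the path becomes 26 weeks.
The critical path is still Caterer→Cake→Band→Seating→Photographer; finish is now 26 weeks.

26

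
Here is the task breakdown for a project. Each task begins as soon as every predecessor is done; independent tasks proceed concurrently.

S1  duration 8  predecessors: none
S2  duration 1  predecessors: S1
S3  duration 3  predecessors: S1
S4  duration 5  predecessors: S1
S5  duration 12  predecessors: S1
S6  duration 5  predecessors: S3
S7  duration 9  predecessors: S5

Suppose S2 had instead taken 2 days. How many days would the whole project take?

29

As given, the longest chain is S1→S5→S7 = 8+12+9 = 29, so the finish is 29 days.
The longest path through S2 is only 9 days, so S2 has float 20.
No other chain overtakes it, so the finish is 29 days.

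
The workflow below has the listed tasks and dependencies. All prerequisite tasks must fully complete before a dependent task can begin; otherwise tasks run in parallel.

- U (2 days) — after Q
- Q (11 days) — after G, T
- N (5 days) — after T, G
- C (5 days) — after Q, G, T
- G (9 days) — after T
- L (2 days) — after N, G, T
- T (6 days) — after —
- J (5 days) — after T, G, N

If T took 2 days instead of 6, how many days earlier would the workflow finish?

The binding path is T→G→Q→C = 6+9+11+5 = 31; finish at 31 days.
T is on the critical path; changing it to 2 makes that path 27 days.
The critical path is still T→G→Q→C; finish is now 27 days.
Change in finish: 27 − 31 = -4 days.

4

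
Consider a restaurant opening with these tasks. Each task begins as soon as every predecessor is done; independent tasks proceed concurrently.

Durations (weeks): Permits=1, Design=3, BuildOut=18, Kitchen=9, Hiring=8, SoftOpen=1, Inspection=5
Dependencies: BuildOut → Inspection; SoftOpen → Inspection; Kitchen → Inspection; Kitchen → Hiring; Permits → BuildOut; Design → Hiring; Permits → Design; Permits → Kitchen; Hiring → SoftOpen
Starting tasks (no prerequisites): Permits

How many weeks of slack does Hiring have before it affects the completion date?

Permits→BuildOut→Inspection = 1+18+5 = 24 sets the makespan at 24 weeks.
The longest chain containing Hiring totals 24 weeks.
Float = 24 − 24 = 0.

0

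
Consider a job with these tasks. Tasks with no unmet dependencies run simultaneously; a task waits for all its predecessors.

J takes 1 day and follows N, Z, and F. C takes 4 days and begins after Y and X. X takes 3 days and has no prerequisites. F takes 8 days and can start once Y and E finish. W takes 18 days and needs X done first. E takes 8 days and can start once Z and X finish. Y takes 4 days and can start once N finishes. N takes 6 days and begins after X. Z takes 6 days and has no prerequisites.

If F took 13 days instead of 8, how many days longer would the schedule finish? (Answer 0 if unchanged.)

Baseline: Z→E→F→J = 6+8+8+1 = 23 → 23 days.
Since F is critical, the +5 change carries straight to that chain (now 28 days).
That remains the longest chain; total 28 days.
Change in finish: 28 − 23 = +5 days.

5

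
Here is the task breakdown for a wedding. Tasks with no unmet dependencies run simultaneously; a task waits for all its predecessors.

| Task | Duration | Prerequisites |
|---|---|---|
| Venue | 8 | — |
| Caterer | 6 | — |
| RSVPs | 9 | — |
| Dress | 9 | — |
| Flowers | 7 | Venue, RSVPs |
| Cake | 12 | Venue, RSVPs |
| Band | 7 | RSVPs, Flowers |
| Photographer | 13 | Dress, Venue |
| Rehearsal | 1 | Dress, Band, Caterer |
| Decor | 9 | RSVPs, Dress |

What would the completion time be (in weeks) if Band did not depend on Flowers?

Original critical path: RSVPs→Flowers→Band→Rehearsal = 9+7+7+1 = 24 ⇒ 24 weeks.
Without Flowers→Band, Band's earliest start moves from 16 to 9.
After: Dress→Photographer = 9+13 = 22 → 22 weeks.

22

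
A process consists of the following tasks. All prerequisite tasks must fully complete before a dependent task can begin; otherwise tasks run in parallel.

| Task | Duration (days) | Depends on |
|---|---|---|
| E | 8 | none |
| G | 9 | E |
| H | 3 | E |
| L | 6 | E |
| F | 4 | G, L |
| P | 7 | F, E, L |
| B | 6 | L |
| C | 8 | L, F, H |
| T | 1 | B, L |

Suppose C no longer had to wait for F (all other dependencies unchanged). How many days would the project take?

28

Original critical path: E→G→F→C = 8+9+4+8 = 29 ⇒ 29 days.
Without F→C, C's earliest start moves from 21 to 14.
After: E→G→F→P = 8+9+4+7 = 28 → 28 days.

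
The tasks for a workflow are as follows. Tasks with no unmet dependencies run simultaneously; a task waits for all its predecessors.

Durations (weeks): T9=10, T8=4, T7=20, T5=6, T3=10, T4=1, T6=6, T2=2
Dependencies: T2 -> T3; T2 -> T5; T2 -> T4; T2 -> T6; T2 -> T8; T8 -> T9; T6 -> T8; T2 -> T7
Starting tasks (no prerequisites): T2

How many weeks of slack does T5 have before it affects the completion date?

14

Critical path: T2→T6→T8→T9 = 2+6+4+10 = 22, so the finish is 22 weeks.
The longest chain containing T5 totals 8 weeks.
So T5 can slip 22 − 8 = 14 weeks.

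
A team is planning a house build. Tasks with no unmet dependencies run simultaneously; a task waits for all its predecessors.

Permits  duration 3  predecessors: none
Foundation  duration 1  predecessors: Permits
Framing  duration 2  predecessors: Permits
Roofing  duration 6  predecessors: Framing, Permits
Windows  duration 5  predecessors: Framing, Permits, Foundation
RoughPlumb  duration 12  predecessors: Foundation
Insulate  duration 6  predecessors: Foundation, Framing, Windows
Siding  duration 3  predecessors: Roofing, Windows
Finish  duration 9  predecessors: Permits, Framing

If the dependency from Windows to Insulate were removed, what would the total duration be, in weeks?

With the dependency in place, Permits→Foundation→RoughPlumb = 3+1+12 = 16 sets the finish at 16 weeks.
Without Windows→Insulate, Insulate's earliest start moves from 10 to 5.
After: Permits→Foundation→RoughPlumb = 3+1+12 = 16 → 16 weeks.

16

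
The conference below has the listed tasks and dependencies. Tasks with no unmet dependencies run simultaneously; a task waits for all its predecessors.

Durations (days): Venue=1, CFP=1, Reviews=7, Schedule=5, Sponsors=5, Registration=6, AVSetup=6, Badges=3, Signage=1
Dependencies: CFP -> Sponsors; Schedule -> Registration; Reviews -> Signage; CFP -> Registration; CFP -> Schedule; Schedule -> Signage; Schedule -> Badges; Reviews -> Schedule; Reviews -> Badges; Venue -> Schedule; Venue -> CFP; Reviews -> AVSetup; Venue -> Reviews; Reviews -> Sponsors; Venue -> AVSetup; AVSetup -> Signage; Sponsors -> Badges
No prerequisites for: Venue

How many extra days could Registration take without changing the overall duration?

Critical path: Venue→Reviews→Schedule→Registration = 1+7+5+6 = 19, so the finish is 19 days.
Longest path through Registration: 19 days (earliest finish 19, latest finish 19).
So Registration can slip 19 − 19 = 0 days.

0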